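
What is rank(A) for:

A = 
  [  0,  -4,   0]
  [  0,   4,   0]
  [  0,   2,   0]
Row reduce:
R2 → R2 + (1)·R1
R3 → R3 + (1/2)·R1
REF = 
  [  0,  -4,   0]
  [  0,   0,   0]
  [  0,   0,   0]
Pivot columns: 2 → 1 pivot.

rank(A) = 1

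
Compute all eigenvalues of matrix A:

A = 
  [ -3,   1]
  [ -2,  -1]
λ = -2 + i, -2 - i  (≈ -2 + 1i, -2 - 1i)

tr(A) = -4, det(A) = 5
Characteristic polynomial: λ² - tr(A)λ + det(A) = λ² + 4λ + 5
λ² + 4λ + 5 = 0  ⇒  λ = (-4 ± √((4)² - 4·(5)))/2 = (-4 ± √(-4))/2
  = -2 + i,  -2 - i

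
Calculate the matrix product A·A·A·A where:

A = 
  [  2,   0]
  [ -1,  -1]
A^4 = 
  [ 16,   0]
  [ -5,   1]

A² = A·A:
A²[1,1] = (2)(2) + (0)(-1) = 4
A²[1,2] = (2)(0) + (0)(-1) = 0
A²[2,1] = (-1)(2) + (-1)(-1) = -1
A²[2,2] = (-1)(0) + (-1)(-1) = 1
A² = 
  [  4,   0]
  [ -1,   1]

A^3 = A^2·A:
A^3[1,1] = (4)(2) + (0)(-1) = 8
A^3[1,2] = (4)(0) + (0)(-1) = 0
A^3[2,1] = (-1)(2) + (1)(-1) = -3
A^3[2,2] = (-1)(0) + (1)(-1) = -1
A^3 = 
  [  8,   0]
  [ -3,  -1]

A^4 = A^3·A:
A^4[1,1] = (8)(2) + (0)(-1) = 16
A^4[1,2] = (8)(0) + (0)(-1) = 0
A^4[2,1] = (-3)(2) + (-1)(-1) = -5
A^4[2,2] = (-3)(0) + (-1)(-1) = 1
A^4 = 
  [ 16,   0]
  [ -5,   1]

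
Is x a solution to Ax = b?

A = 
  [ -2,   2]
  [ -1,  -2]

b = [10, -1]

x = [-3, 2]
Yes

Ax = [10, -1] = b ✓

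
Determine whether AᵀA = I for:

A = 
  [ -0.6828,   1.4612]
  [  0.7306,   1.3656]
No

AᵀA = 
  [  1,   0]
  [  0,   4]
≠ I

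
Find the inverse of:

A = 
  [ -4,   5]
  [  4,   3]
det(A) = (-4)(3) - (5)(4) = -32
For a 2×2 matrix, A⁻¹ = (1/det(A)) · [[d, -b], [-c, a]]
    = (-1/32) · [[3, -5], [-4, -4]]

A⁻¹ = 
  [-3/32,  5/32]
  [  1/8,   1/8]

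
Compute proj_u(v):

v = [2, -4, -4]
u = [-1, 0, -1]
v·u = (2)(-1) + (-4)(0) + (-4)(-1) = 2
u·u = (-1)² + (0)² + (-1)² = 2
proj_u(v) = (v·u / u·u) × u = (2/2) × u = (1) × u

proj_u(v) = [-1, 0, -1]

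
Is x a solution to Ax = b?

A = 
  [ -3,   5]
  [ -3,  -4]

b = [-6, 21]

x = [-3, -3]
Yes

Ax = [-6, 21] = b ✓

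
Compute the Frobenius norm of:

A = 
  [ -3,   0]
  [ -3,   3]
||A||_F = 5.196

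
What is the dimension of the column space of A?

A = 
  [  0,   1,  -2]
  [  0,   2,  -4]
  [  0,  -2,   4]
Row reduce:
R2 → R2 - (2)·R1
R3 → R3 + (2)·R1
REF = 
  [  0,   1,  -2]
  [  0,   0,   0]
  [  0,   0,   0]
Pivot columns: 2 → 1 pivot.
dim(Col(A)) = number of pivot columns = 1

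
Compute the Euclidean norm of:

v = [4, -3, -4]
6.403

||v||₂ = √((4)² + (-3)² + (-4)²) = √41 = 6.403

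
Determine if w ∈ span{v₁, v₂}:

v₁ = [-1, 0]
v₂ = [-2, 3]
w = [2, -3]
Yes

Form the augmented matrix and row-reduce:
[v₁|v₂|w] = 
  [ -1,  -2,   2]
  [  0,   3,  -3]
(already in echelon form — no row operations needed)

No row of the form [0 0 | nonzero], so the system is consistent. Back-substitution gives c₁ = 0, c₂ = -1: w = (0)·v₁ + (-1)·v₂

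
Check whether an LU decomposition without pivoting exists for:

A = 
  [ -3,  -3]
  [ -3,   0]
Yes.
A[1,1] = -3 ≠ 0, so Gaussian elimination proceeds without a row swap: multiplier ℓ₂₁ = (-3)/(-3) = 1, and U[2,2] = 0 - (1)(-3) = 3.
L = 
  [  1,   0]
  [  1,   1]
U = 
  [ -3,  -3]
  [  0,   3]
Check row 2 of LU: [(1)(-3), (1)(-3) + 3] = [-3, 0] = row 2 of A ✓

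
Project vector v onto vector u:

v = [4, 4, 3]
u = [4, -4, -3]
proj_u(v) = [-36/41, 36/41, 27/41]

v·u = (4)(4) + (4)(-4) + (3)(-3) = -9
u·u = (4)² + (-4)² + (-3)² = 41
proj_u(v) = (v·u / u·u) × u = (-9/41) × u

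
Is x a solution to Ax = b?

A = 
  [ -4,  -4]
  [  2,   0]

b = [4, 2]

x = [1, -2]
Yes

Ax = [4, 2] = b ✓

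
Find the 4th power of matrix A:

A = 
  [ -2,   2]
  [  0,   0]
A^4 = 
  [ 16, -16]
  [  0,   0]

A² = A·A:
A²[1,1] = (-2)(-2) + (2)(0) = 4
A²[1,2] = (-2)(2) + (2)(0) = -4
A²[2,1] = (0)(-2) + (0)(0) = 0
A²[2,2] = (0)(2) + (0)(0) = 0
A² = 
  [  4,  -4]
  [  0,   0]

A^3 = A^2·A:
A^3[1,1] = (4)(-2) + (-4)(0) = -8
A^3[1,2] = (4)(2) + (-4)(0) = 8
A^3[2,1] = (0)(-2) + (0)(0) = 0
A^3[2,2] = (0)(2) + (0)(0) = 0
A^3 = 
  [ -8,   8]
  [  0,   0]

A^4 = A^3·A:
A^4[1,1] = (-8)(-2) + (8)(0) = 16
A^4[1,2] = (-8)(2) + (8)(0) = -16
A^4[2,1] = (0)(-2) + (0)(0) = 0
A^4[2,2] = (0)(2) + (0)(0) = 0
A^4 = 
  [ 16, -16]
  [  0,   0]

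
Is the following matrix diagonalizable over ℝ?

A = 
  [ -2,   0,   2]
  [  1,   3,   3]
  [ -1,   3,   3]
No

Characteristic polynomial: det(λI - A) = λ³ - 4λ² - 10λ - 12
Testing integer divisors of the constant term: p(6) = 0, so (λ - 6) is a factor:
p(λ) = (λ - 6)(λ² + 2λ + 2)
λ² + 2λ + 2 = 0  ⇒  λ = (-2 ± √((2)² - 4·(2)))/2 = (-2 ± √(-4))/2
  = -1 + i,  -1 - i
Eigenvalues: 6, -1 + i, -1 - i  (≈ 6, -1 + 1i, -1 - 1i)
Has complex eigenvalues (not diagonalizable over ℝ).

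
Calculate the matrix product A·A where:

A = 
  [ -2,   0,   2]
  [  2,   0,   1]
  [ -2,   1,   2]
A² = A·A:
A²[1,1] = (-2)(-2) + (0)(2) + (2)(-2) = 0
A²[1,2] = (-2)(0) + (0)(0) + (2)(1) = 2
A²[1,3] = (-2)(2) + (0)(1) + (2)(2) = 0
A²[2,1] = (2)(-2) + (0)(2) + (1)(-2) = -6
A²[2,2] = (2)(0) + (0)(0) + (1)(1) = 1
A²[2,3] = (2)(2) + (0)(1) + (1)(2) = 6
A²[3,1] = (-2)(-2) + (1)(2) + (2)(-2) = 2
A²[3,2] = (-2)(0) + (1)(0) + (2)(1) = 2
A²[3,3] = (-2)(2) + (1)(1) + (2)(2) = 1
A² = 
  [  0,   2,   0]
  [ -6,   1,   6]
  [  2,   2,   1]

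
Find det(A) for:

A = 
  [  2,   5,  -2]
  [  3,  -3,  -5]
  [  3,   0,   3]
Cofactor expansion along row 1:
det(A) = (2)·((-3)(3) - (-5)(0)) - (5)·((3)(3) - (-5)(3)) + (-2)·((3)(0) - (-3)(3))
  = (2)(-9) - (5)(24) + (-2)(9)
  = -156

det(A) = -156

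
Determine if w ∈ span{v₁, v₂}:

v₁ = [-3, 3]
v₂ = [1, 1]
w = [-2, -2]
Yes

Form the augmented matrix and row-reduce:
[v₁|v₂|w] = 
  [ -3,   1,  -2]
  [  3,   1,  -2]
R2 → R2 + (1)·R1
REF = 
  [ -3,   1,  -2]
  [  0,   2,  -4]

No row of the form [0 0 | nonzero], so the system is consistent. Back-substitution gives c₁ = 0, c₂ = -2: w = (0)·v₁ + (-2)·v₂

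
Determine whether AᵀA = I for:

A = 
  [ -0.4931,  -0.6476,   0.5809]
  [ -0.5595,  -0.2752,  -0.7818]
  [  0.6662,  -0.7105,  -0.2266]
Yes

AᵀA = 
  [  1,   0,   0]
  [  0,   0.9999,   0]
  [  0,   0,   1]
≈ I (equal to I up to the 4-dp rounding of the entries)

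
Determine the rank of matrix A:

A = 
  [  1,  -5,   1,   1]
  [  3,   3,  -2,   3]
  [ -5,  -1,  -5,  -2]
rank(A) = 3

Row reduce:
R2 → R2 - (3)·R1
R3 → R3 + (5)·R1
R3 → R3 + (13/9)·R2
REF = 
  [    1,    -5,     1,     1]
  [    0,    18,    -5,     0]
  [    0,     0, -65/9,     3]
Pivot columns: 1, 2, 3 → 3 pivots.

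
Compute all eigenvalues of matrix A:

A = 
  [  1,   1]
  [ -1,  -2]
tr(A) = -1, det(A) = -1
Characteristic polynomial: λ² - tr(A)λ + det(A) = λ² + λ - 1
λ² + λ - 1 = 0  ⇒  λ = (-1 ± √((1)² - 4·(-1)))/2 = (-1 ± √(5))/2
  = (-1 + √5)/2,  (-1 - √5)/2

λ = (-1 + √5)/2, (-1 - √5)/2  (≈ 0.618, -1.618)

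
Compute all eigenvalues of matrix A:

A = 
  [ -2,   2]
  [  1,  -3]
tr(A) = -5, det(A) = 4
Characteristic polynomial: λ² - tr(A)λ + det(A) = λ² + 5λ + 4
λ² + 5λ + 4 = (λ + 4)(λ + 1)

λ = -1, -4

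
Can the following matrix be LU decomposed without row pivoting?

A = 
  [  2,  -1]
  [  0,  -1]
Yes.
A[1,1] = 2 ≠ 0, so Gaussian elimination proceeds without a row swap: multiplier ℓ₂₁ = (0)/(2) = 0, and U[2,2] = -1 - (0)(-1) = -1.
L = 
  [  1,   0]
  [  0,   1]
U = 
  [  2,  -1]
  [  0,  -1]
Check row 2 of LU: [(0)(2), (0)(-1) + (-1)] = [0, -1] = row 2 of A ✓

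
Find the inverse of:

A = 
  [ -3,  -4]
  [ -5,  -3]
det(A) = (-3)(-3) - (-4)(-5) = -11
For a 2×2 matrix, A⁻¹ = (1/det(A)) · [[d, -b], [-c, a]]
    = (-1/11) · [[-3, 4], [5, -3]]

A⁻¹ = 
  [ 3/11, -4/11]
  [-5/11,  3/11]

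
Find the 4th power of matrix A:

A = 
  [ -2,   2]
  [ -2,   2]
A² = A·A:
A²[1,1] = (-2)(-2) + (2)(-2) = 0
A²[1,2] = (-2)(2) + (2)(2) = 0
A²[2,1] = (-2)(-2) + (2)(-2) = 0
A²[2,2] = (-2)(2) + (2)(2) = 0
A² = 
  [  0,   0]
  [  0,   0]

A^3 = A^2·A:
A^3[1,1] = (0)(-2) + (0)(-2) = 0
A^3[1,2] = (0)(2) + (0)(2) = 0
A^3[2,1] = (0)(-2) + (0)(-2) = 0
A^3[2,2] = (0)(2) + (0)(2) = 0
A^3 = 
  [  0,   0]
  [  0,   0]

A^4 = A^3·A:
A^4[1,1] = (0)(-2) + (0)(-2) = 0
A^4[1,2] = (0)(2) + (0)(2) = 0
A^4[2,1] = (0)(-2) + (0)(-2) = 0
A^4[2,2] = (0)(2) + (0)(2) = 0
A^4 = 
  [  0,   0]
  [  0,   0]

Therefore
A^4 = 
  [  0,   0]
  [  0,   0]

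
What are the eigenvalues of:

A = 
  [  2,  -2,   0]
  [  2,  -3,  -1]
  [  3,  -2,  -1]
λ = -1, (-1 + √17)/2, (-1 - √17)/2  (≈ -1, 1.562, -2.562)

Characteristic polynomial: det(λI - A) = λ³ + 2λ² - 3λ - 4
Testing integer divisors of the constant term: p(-1) = 0, so (λ + 1) is a factor:
p(λ) = (λ + 1)(λ² + λ - 4)
λ² + λ - 4 = 0  ⇒  λ = (-1 ± √((1)² - 4·(-4)))/2 = (-1 ± √(17))/2
  = (-1 + √17)/2,  (-1 - √17)/2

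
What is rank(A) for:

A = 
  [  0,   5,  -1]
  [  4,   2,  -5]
rank(A) = 2

Row reduce:
Swap R1 ↔ R2
REF = 
  [  4,   2,  -5]
  [  0,   5,  -1]
Pivot columns: 1, 2 → 2 pivots.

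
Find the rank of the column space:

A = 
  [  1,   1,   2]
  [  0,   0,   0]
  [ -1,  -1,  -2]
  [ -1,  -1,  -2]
Row reduce:
R3 → R3 + (1)·R1
R4 → R4 + (1)·R1
REF = 
  [  1,   1,   2]
  [  0,   0,   0]
  [  0,   0,   0]
  [  0,   0,   0]
Pivot columns: 1 → 1 pivot.
dim(Col(A)) = number of pivot columns = 1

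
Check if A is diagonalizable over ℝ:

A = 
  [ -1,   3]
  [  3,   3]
Yes

tr(A) = 2, det(A) = -12
Characteristic polynomial: λ² - tr(A)λ + det(A) = λ² - 2λ - 12
λ² - 2λ - 12 = 0  ⇒  λ = (2 ± √((-2)² - 4·(-12)))/2 = (2 ± √(52))/2
  = 1 + √13,  1 - √13
Eigenvalues: 1 + √13, 1 - √13  (≈ 4.606, -2.606)
The two irrational eigenvalues are distinct (simple), so each has alg. mult. = geom. mult. = 1.
Sum of geometric multiplicities equals n, so A has n independent eigenvectors.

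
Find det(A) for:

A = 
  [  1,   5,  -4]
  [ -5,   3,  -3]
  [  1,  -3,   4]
Cofactor expansion along row 1:
det(A) = (1)·((3)(4) - (-3)(-3)) - (5)·((-5)(4) - (-3)(1)) + (-4)·((-5)(-3) - (3)(1))
  = (1)(3) - (5)(-17) + (-4)(12)
  = 40

det(A) = 40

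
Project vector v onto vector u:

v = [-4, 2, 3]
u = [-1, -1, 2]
proj_u(v) = [-4/3, -4/3, 8/3]

v·u = (-4)(-1) + (2)(-1) + (3)(2) = 8
u·u = (-1)² + (-1)² + (2)² = 6
proj_u(v) = (v·u / u·u) × u = (8/6) × u = (4/3) × u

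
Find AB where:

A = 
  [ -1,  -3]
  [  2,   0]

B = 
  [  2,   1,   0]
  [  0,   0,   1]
A is 2×2 and B is 2×3, so AB is 2×3. Each entry is (row of A)·(column of B):
AB[1,1] = (-1)(2) + (-3)(0) = -2
AB[1,2] = (-1)(1) + (-3)(0) = -1
AB[1,3] = (-1)(0) + (-3)(1) = -3
AB[2,1] = (2)(2) + (0)(0) = 4
AB[2,2] = (2)(1) + (0)(0) = 2
AB[2,3] = (2)(0) + (0)(1) = 0

AB = 
  [ -2,  -1,  -3]
  [  4,   2,   0]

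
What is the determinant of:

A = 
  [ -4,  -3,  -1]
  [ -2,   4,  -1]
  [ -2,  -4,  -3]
60

Cofactor expansion along row 1:
det(A) = (-4)·((4)(-3) - (-1)(-4)) - (-3)·((-2)(-3) - (-1)(-2)) + (-1)·((-2)(-4) - (4)(-2))
  = (-4)(-16) - (-3)(4) + (-1)(16)
  = 60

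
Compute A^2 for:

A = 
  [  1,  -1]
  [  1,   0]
A² = A·A:
A²[1,1] = (1)(1) + (-1)(1) = 0
A²[1,2] = (1)(-1) + (-1)(0) = -1
A²[2,1] = (1)(1) + (0)(1) = 1
A²[2,2] = (1)(-1) + (0)(0) = -1
A² = 
  [  0,  -1]
  [  1,  -1]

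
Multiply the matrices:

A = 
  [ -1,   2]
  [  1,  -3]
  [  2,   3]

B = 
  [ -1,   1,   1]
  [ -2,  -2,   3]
A is 3×2 and B is 2×3, so AB is 3×3. Each entry is (row of A)·(column of B):
AB[1,1] = (-1)(-1) + (2)(-2) = -3
AB[1,2] = (-1)(1) + (2)(-2) = -5
AB[1,3] = (-1)(1) + (2)(3) = 5
AB[2,1] = (1)(-1) + (-3)(-2) = 5
AB[2,2] = (1)(1) + (-3)(-2) = 7
AB[2,3] = (1)(1) + (-3)(3) = -8
AB[3,1] = (2)(-1) + (3)(-2) = -8
AB[3,2] = (2)(1) + (3)(-2) = -4
AB[3,3] = (2)(1) + (3)(3) = 11

AB = 
  [ -3,  -5,   5]
  [  5,   7,  -8]
  [ -8,  -4,  11]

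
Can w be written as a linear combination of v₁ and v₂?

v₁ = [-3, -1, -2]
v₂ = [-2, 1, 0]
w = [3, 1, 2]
Yes

Form the augmented matrix and row-reduce:
[v₁|v₂|w] = 
  [ -3,  -2,   3]
  [ -1,   1,   1]
  [ -2,   0,   2]
R2 → R2 - (1/3)·R1
R3 → R3 - (2/3)·R1
R3 → R3 - (4/5)·R2
REF = 
  [ -3,  -2,   3]
  [  0, 5/3,   0]
  [  0,   0,   0]

No row of the form [0 0 | nonzero], so the system is consistent. Back-substitution gives c₁ = -1, c₂ = 0: w = (-1)·v₁ + (0)·v₂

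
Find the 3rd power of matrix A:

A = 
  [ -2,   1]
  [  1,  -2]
A² = A·A:
A²[1,1] = (-2)(-2) + (1)(1) = 5
A²[1,2] = (-2)(1) + (1)(-2) = -4
A²[2,1] = (1)(-2) + (-2)(1) = -4
A²[2,2] = (1)(1) + (-2)(-2) = 5
A² = 
  [  5,  -4]
  [ -4,   5]

A^3 = A^2·A:
A^3[1,1] = (5)(-2) + (-4)(1) = -14
A^3[1,2] = (5)(1) + (-4)(-2) = 13
A^3[2,1] = (-4)(-2) + (5)(1) = 13
A^3[2,2] = (-4)(1) + (5)(-2) = -14
A^3 = 
  [-14,  13]
  [ 13, -14]

Therefore
A^3 = 
  [-14,  13]
  [ 13, -14]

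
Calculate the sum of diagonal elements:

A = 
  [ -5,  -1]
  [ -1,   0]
-5

tr(A) = -5 + 0 = -5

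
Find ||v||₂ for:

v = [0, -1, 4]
4.123

||v||₂ = √((0)² + (-1)² + (4)²) = √17 = 4.123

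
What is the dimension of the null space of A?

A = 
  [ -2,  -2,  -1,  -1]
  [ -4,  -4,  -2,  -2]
nullity(A) = 3

Row reduce:
R2 → R2 - (2)·R1
REF = 
  [ -2,  -2,  -1,  -1]
  [  0,   0,   0,   0]
Pivot columns: 1 → 1 pivot.
rank(A) = 1, so nullity(A) = 4 - 1 = 3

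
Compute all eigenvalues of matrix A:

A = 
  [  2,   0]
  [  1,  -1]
tr(A) = 1, det(A) = -2
Characteristic polynomial: λ² - tr(A)λ + det(A) = λ² - λ - 2
λ² - λ - 2 = (λ + 1)(λ - 2)

λ = 2, -1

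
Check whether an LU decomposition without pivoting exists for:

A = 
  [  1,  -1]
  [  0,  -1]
Yes.
A[1,1] = 1 ≠ 0, so Gaussian elimination proceeds without a row swap: multiplier ℓ₂₁ = (0)/(1) = 0, and U[2,2] = -1 - (0)(-1) = -1.
L = 
  [  1,   0]
  [  0,   1]
U = 
  [  1,  -1]
  [  0,  -1]
Check row 2 of LU: [(0)(1), (0)(-1) + (-1)] = [0, -1] = row 2 of A ✓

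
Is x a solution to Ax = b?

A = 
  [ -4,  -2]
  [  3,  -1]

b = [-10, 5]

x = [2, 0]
No

Ax = [-8, 6] ≠ b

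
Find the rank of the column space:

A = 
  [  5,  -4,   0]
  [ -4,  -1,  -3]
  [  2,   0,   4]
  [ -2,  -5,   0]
dim(Col(A)) = 3

Row reduce:
R2 → R2 + (4/5)·R1
R3 → R3 - (2/5)·R1
R4 → R4 + (2/5)·R1
R3 → R3 + (8/21)·R2
R4 → R4 - (11/7)·R2
R4 → R4 - (33/20)·R3
REF = 
  [    5,    -4,     0]
  [    0, -21/5,    -3]
  [    0,     0,  20/7]
  [    0,     0,     0]
Pivot columns: 1, 2, 3 → 3 pivots.
dim(Col(A)) = number of pivot columns = 3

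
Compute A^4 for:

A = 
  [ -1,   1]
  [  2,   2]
A² = A·A:
A²[1,1] = (-1)(-1) + (1)(2) = 3
A²[1,2] = (-1)(1) + (1)(2) = 1
A²[2,1] = (2)(-1) + (2)(2) = 2
A²[2,2] = (2)(1) + (2)(2) = 6
A² = 
  [  3,   1]
  [  2,   6]

A^3 = A^2·A:
A^3[1,1] = (3)(-1) + (1)(2) = -1
A^3[1,2] = (3)(1) + (1)(2) = 5
A^3[2,1] = (2)(-1) + (6)(2) = 10
A^3[2,2] = (2)(1) + (6)(2) = 14
A^3 = 
  [ -1,   5]
  [ 10,  14]

A^4 = A^3·A:
A^4[1,1] = (-1)(-1) + (5)(2) = 11
A^4[1,2] = (-1)(1) + (5)(2) = 9
A^4[2,1] = (10)(-1) + (14)(2) = 18
A^4[2,2] = (10)(1) + (14)(2) = 38
A^4 = 
  [ 11,   9]
  [ 18,  38]

Therefore
A^4 = 
  [ 11,   9]
  [ 18,  38]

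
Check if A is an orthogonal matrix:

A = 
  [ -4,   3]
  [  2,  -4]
No

AᵀA = 
  [ 20, -20]
  [-20,  25]
≠ I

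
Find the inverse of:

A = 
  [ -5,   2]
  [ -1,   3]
det(A) = (-5)(3) - (2)(-1) = -13
For a 2×2 matrix, A⁻¹ = (1/det(A)) · [[d, -b], [-c, a]]
    = (-1/13) · [[3, -2], [1, -5]]

A⁻¹ = 
  [-3/13,  2/13]
  [-1/13,  5/13]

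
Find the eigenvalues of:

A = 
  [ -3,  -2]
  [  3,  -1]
λ = -2 + i√5, -2 - i√5  (≈ -2 + 2.236i, -2 - 2.236i)

tr(A) = -4, det(A) = 9
Characteristic polynomial: λ² - tr(A)λ + det(A) = λ² + 4λ + 9
λ² + 4λ + 9 = 0  ⇒  λ = (-4 ± √((4)² - 4·(9)))/2 = (-4 ± √(-20))/2
  = -2 + i√5,  -2 - i√5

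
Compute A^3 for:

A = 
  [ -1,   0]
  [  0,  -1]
A² = A·A:
A²[1,1] = (-1)(-1) + (0)(0) = 1
A²[1,2] = (-1)(0) + (0)(-1) = 0
A²[2,1] = (0)(-1) + (-1)(0) = 0
A²[2,2] = (0)(0) + (-1)(-1) = 1
A² = 
  [  1,   0]
  [  0,   1]

A^3 = A^2·A:
A^3[1,1] = (1)(-1) + (0)(0) = -1
A^3[1,2] = (1)(0) + (0)(-1) = 0
A^3[2,1] = (0)(-1) + (1)(0) = 0
A^3[2,2] = (0)(0) + (1)(-1) = -1
A^3 = 
  [ -1,   0]
  [  0,  -1]

Therefore
A^3 = 
  [ -1,   0]
  [  0,  -1]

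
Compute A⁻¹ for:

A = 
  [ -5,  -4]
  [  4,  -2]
det(A) = (-5)(-2) - (-4)(4) = 26
For a 2×2 matrix, A⁻¹ = (1/det(A)) · [[d, -b], [-c, a]]
    = (1/26) · [[-2, 4], [-4, -5]]

A⁻¹ = 
  [-1/13,  2/13]
  [-2/13, -5/26]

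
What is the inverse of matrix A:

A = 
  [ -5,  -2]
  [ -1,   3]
det(A) = (-5)(3) - (-2)(-1) = -17
For a 2×2 matrix, A⁻¹ = (1/det(A)) · [[d, -b], [-c, a]]
    = (-1/17) · [[3, 2], [1, -5]]

A⁻¹ = 
  [-3/17, -2/17]
  [-1/17,  5/17]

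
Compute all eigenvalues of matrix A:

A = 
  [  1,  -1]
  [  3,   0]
λ = (1 + i√11)/2, (1 - i√11)/2  (≈ 0.5 + 1.658i, 0.5 - 1.658i)

tr(A) = 1, det(A) = 3
Characteristic polynomial: λ² - tr(A)λ + det(A) = λ² - λ + 3
λ² - λ + 3 = 0  ⇒  λ = (1 ± √((-1)² - 4·(3)))/2 = (1 ± √(-11))/2
  = (1 + i√11)/2,  (1 - i√11)/2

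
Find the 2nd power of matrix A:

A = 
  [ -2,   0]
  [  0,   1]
A² = A·A:
A²[1,1] = (-2)(-2) + (0)(0) = 4
A²[1,2] = (-2)(0) + (0)(1) = 0
A²[2,1] = (0)(-2) + (1)(0) = 0
A²[2,2] = (0)(0) + (1)(1) = 1
A² = 
  [  4,   0]
  [  0,   1]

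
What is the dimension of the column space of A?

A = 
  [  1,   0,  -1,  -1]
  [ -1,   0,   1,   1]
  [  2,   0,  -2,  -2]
dim(Col(A)) = 1

Row reduce:
R2 → R2 + (1)·R1
R3 → R3 - (2)·R1
REF = 
  [  1,   0,  -1,  -1]
  [  0,   0,   0,   0]
  [  0,   0,   0,   0]
Pivot columns: 1 → 1 pivot.
dim(Col(A)) = number of pivot columns = 1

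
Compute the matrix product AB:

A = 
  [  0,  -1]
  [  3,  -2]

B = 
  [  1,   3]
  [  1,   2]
A is 2×2 and B is 2×2, so AB is 2×2. Each entry is (row of A)·(column of B):
AB[1,1] = (0)(1) + (-1)(1) = -1
AB[1,2] = (0)(3) + (-1)(2) = -2
AB[2,1] = (3)(1) + (-2)(1) = 1
AB[2,2] = (3)(3) + (-2)(2) = 5

AB = 
  [ -1,  -2]
  [  1,   5]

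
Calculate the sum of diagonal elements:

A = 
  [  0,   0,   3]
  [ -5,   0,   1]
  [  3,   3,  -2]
-2

tr(A) = 0 + 0 + -2 = -2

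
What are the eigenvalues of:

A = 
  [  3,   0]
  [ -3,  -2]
tr(A) = 1, det(A) = -6
Characteristic polynomial: λ² - tr(A)λ + det(A) = λ² - λ - 6
λ² - λ - 6 = (λ + 2)(λ - 3)

λ = 3, -2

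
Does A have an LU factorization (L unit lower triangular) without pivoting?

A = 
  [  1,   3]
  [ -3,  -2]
Yes.
A[1,1] = 1 ≠ 0, so Gaussian elimination proceeds without a row swap: multiplier ℓ₂₁ = (-3)/(1) = -3, and U[2,2] = -2 - (-3)(3) = 7.
L = 
  [  1,   0]
  [ -3,   1]
U = 
  [  1,   3]
  [  0,   7]
Check row 2 of LU: [(-3)(1), (-3)(3) + 7] = [-3, -2] = row 2 of A ✓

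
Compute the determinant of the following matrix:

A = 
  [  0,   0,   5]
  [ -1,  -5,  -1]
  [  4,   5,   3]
75

Cofactor expansion along row 1:
det(A) = (0)·((-5)(3) - (-1)(5)) - (0)·((-1)(3) - (-1)(4)) + (5)·((-1)(5) - (-5)(4))
  = (0)(-10) - (0)(1) + (5)(15)
  = 75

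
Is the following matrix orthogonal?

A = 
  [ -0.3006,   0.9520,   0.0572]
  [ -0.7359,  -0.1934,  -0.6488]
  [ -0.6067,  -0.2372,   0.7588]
Yes

AᵀA = 
  [  1,   0.0001,  -0.0001]
  [  0.0001,   1,  -0.0001]
  [ -0.0001,  -0.0001,   1]
≈ I (equal to I up to the 4-dp rounding of the entries)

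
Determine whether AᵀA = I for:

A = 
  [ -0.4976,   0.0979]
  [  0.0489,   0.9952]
No

AᵀA = 
  [  0.2500,   0]
  [  0,   1]
≠ I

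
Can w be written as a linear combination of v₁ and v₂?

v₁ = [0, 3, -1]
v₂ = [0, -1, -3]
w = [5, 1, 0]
No

Form the augmented matrix and row-reduce:
[v₁|v₂|w] = 
  [  0,   0,   5]
  [  3,  -1,   1]
  [ -1,  -3,   0]
Swap R1 ↔ R2
R3 → R3 + (1/3)·R1
Swap R2 ↔ R3
REF = 
  [    3,    -1,     1]
  [    0, -10/3,   1/3]
  [    0,     0,     5]

Row 3 reads [0 0 | 5], i.e. 0 = 5, so the system is inconsistent and w ∉ span{v₁, v₂}.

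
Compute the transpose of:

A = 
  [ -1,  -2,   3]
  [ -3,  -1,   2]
Aᵀ = 
  [ -1,  -3]
  [ -2,  -1]
  [  3,   2]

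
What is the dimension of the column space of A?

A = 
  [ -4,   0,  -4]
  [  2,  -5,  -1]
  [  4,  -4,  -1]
Row reduce:
R2 → R2 + (1/2)·R1
R3 → R3 + (1)·R1
R3 → R3 - (4/5)·R2
REF = 
  [   -4,     0,    -4]
  [    0,    -5,    -3]
  [    0,     0, -13/5]
Pivot columns: 1, 2, 3 → 3 pivots.
dim(Col(A)) = number of pivot columns = 3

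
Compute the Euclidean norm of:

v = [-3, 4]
5

||v||₂ = √((-3)² + (4)²) = √25 = 5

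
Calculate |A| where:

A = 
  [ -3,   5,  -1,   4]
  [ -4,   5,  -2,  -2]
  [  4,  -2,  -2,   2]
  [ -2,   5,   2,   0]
392

Cofactor expansion along row 1: det(A) = a₁₁M₁₁ - a₁₂M₁₂ + a₁₃M₁₃ - a₁₄M₁₄

M₁₁ = det[[5, -2, -2]; [-2, -2, 2]; [5, 2, 0]]
  = (5)·((-2)(0) - (2)(2)) - (-2)·((-2)(0) - (2)(5)) + (-2)·((-2)(2) - (-2)(5))
  = (5)(-4) - (-2)(-10) + (-2)(6)
  = -52
M₁₂ = det[[-4, -2, -2]; [4, -2, 2]; [-2, 2, 0]]
  = (-4)·((-2)(0) - (2)(2)) - (-2)·((4)(0) - (2)(-2)) + (-2)·((4)(2) - (-2)(-2))
  = (-4)(-4) - (-2)(4) + (-2)(4)
  = 16
M₁₃ = det[[-4, 5, -2]; [4, -2, 2]; [-2, 5, 0]]
  = (-4)·((-2)(0) - (2)(5)) - (5)·((4)(0) - (2)(-2)) + (-2)·((4)(5) - (-2)(-2))
  = (-4)(-10) - (5)(4) + (-2)(16)
  = -12
M₁₄ = det[[-4, 5, -2]; [4, -2, -2]; [-2, 5, 2]]
  = (-4)·((-2)(2) - (-2)(5)) - (5)·((4)(2) - (-2)(-2)) + (-2)·((4)(5) - (-2)(-2))
  = (-4)(6) - (5)(4) + (-2)(16)
  = -76

det(A) = (-3)(-52) - (5)(16) + (-1)(-12) - (4)(-76) = 392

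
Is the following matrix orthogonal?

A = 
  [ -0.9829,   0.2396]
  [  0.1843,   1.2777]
No

AᵀA = 
  [  1.0001,   0]
  [  0,   1.6899]
≠ I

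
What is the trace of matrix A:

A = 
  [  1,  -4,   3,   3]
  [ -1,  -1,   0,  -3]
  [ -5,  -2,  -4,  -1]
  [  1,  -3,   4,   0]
-4

tr(A) = 1 + -1 + -4 + 0 = -4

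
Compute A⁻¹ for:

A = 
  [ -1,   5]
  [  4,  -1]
det(A) = (-1)(-1) - (5)(4) = -19
For a 2×2 matrix, A⁻¹ = (1/det(A)) · [[d, -b], [-c, a]]
    = (-1/19) · [[-1, -5], [-4, -1]]

A⁻¹ = 
  [1/19, 5/19]
  [4/19, 1/19]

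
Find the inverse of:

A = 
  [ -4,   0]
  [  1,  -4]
det(A) = (-4)(-4) - (0)(1) = 16
For a 2×2 matrix, A⁻¹ = (1/det(A)) · [[d, -b], [-c, a]]
    = (1/16) · [[-4, 0], [-1, -4]]

A⁻¹ = 
  [ -1/4,     0]
  [-1/16,  -1/4]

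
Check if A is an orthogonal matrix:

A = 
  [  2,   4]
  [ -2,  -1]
No

AᵀA = 
  [  8,  10]
  [ 10,  17]
≠ I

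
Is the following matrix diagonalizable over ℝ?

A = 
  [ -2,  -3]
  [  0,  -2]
No

tr(A) = -4, det(A) = 4
Characteristic polynomial: λ² - tr(A)λ + det(A) = λ² + 4λ + 4
λ² + 4λ + 4 = (λ + 2)²
Eigenvalues: -2, -2
λ=-2: alg. mult. = 2, geom. mult. = 2 - rank(A - (-2)I) = 2 - 1 = 1
Sum of geometric multiplicities = 1 < n = 2, so there aren't enough independent eigenvectors.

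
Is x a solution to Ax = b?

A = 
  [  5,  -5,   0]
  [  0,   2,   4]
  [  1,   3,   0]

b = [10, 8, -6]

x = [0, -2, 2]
No

Ax = [10, 4, -6] ≠ b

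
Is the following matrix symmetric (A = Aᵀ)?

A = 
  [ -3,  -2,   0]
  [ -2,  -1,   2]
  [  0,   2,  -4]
Yes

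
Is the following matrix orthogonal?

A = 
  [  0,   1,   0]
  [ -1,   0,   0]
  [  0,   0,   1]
Yes

AᵀA = 
  [  1,   0,   0]
  [  0,   1,   0]
  [  0,   0,   1]
= I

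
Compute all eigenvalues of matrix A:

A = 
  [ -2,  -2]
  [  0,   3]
tr(A) = 1, det(A) = -6
Characteristic polynomial: λ² - tr(A)λ + det(A) = λ² - λ - 6
λ² - λ - 6 = (λ + 2)(λ - 3)

λ = 3, -2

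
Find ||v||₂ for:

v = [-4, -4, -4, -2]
7.211

||v||₂ = √((-4)² + (-4)² + (-4)² + (-2)²) = √52 = 7.211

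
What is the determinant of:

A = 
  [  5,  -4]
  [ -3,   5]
For a 2×2 matrix, det = ad - bc = (5)(5) - (-4)(-3) = 13

det(A) = 13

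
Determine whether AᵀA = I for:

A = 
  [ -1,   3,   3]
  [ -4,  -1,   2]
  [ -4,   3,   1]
No

AᵀA = 
  [ 33, -11, -15]
  [-11,  19,  10]
  [-15,  10,  14]
≠ I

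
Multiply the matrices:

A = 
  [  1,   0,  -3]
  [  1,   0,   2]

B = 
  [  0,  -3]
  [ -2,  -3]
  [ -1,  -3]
AB = 
  [  3,   6]
  [ -2,  -9]

A is 2×3 and B is 3×2, so AB is 2×2. Each entry is (row of A)·(column of B):
AB[1,1] = (1)(0) + (0)(-2) + (-3)(-1) = 3
AB[1,2] = (1)(-3) + (0)(-3) + (-3)(-3) = 6
AB[2,1] = (1)(0) + (0)(-2) + (2)(-1) = -2
AB[2,2] = (1)(-3) + (0)(-3) + (2)(-3) = -9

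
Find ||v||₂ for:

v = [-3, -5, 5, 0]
7.681

||v||₂ = √((-3)² + (-5)² + (5)² + (0)²) = √59 = 7.681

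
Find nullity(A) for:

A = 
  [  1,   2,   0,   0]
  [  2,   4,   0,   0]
nullity(A) = 3

Row reduce:
R2 → R2 - (2)·R1
REF = 
  [  1,   2,   0,   0]
  [  0,   0,   0,   0]
Pivot columns: 1 → 1 pivot.
rank(A) = 1, so nullity(A) = 4 - 1 = 3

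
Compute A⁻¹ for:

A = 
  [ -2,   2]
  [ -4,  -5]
det(A) = (-2)(-5) - (2)(-4) = 18
For a 2×2 matrix, A⁻¹ = (1/det(A)) · [[d, -b], [-c, a]]
    = (1/18) · [[-5, -2], [4, -2]]

A⁻¹ = 
  [-5/18,  -1/9]
  [  2/9,  -1/9]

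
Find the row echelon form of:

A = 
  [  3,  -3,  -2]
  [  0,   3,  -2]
Row operations:
No row operations needed (already in echelon form).

Resulting echelon form:
REF = 
  [  3,  -3,  -2]
  [  0,   3,  -2]

Rank = 2 (number of non-zero pivot rows).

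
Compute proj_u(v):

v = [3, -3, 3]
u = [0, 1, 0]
v·u = (3)(0) + (-3)(1) + (3)(0) = -3
u·u = (0)² + (1)² + (0)² = 1
proj_u(v) = (v·u / u·u) × u = (-3/1) × u = (-3) × u

proj_u(v) = [0, -3, 0]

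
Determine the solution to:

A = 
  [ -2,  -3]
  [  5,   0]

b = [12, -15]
x = [-3, -2]

Row reduce the augmented matrix [A|b]:
R2 → R2 + (5/2)·R1
REF = 
  [   -2,    -3,    12]
  [    0, -15/2,    15]

Back-substitution:
x₂ = 15 / (-15/2) = -2
x₁ = (12 - (-3)(-2)) / (-2) = -3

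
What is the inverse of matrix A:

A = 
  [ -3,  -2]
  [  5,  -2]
det(A) = (-3)(-2) - (-2)(5) = 16
For a 2×2 matrix, A⁻¹ = (1/det(A)) · [[d, -b], [-c, a]]
    = (1/16) · [[-2, 2], [-5, -3]]

A⁻¹ = 
  [ -1/8,   1/8]
  [-5/16, -3/16]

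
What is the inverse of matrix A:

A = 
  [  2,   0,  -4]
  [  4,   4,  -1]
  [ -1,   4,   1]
det(A) = (2)·((4)(1) - (-1)(4)) - (0)·((4)(1) - (-1)(-1)) + (-4)·((4)(4) - (4)(-1))
  = (2)(8) - (0)(3) + (-4)(20)
  = -64
det(A) = -64 ≠ 0, so A is invertible.

Cofactors Cᵢⱼ = (-1)ⁱ⁺ʲ·Mᵢⱼ:
C = 
  [  8,  -3,  20]
  [-16,  -2,  -8]
  [ 16, -14,   8]

adj(A) = Cᵀ:
adj(A) = 
  [  8, -16,  16]
  [ -3,  -2, -14]
  [ 20,  -8,   8]

A⁻¹ = (-1/64) · adj(A):
A⁻¹ = 
  [ -1/8,   1/4,  -1/4]
  [ 3/64,  1/32,  7/32]
  [-5/16,   1/8,  -1/8]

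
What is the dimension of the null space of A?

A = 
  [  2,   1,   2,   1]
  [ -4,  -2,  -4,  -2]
nullity(A) = 3

Row reduce:
R2 → R2 + (2)·R1
REF = 
  [  2,   1,   2,   1]
  [  0,   0,   0,   0]
Pivot columns: 1 → 1 pivot.
rank(A) = 1, so nullity(A) = 4 - 1 = 3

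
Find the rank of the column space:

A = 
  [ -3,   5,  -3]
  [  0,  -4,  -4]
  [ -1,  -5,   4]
Row reduce:
R3 → R3 - (1/3)·R1
R3 → R3 - (5/3)·R2
REF = 
  [  -3,    5,   -3]
  [   0,   -4,   -4]
  [   0,    0, 35/3]
Pivot columns: 1, 2, 3 → 3 pivots.
dim(Col(A)) = number of pivot columns = 3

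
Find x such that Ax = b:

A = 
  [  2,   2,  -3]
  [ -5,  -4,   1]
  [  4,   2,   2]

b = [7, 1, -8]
x = [0, -1, -3]

Row reduce the augmented matrix [A|b]:
R2 → R2 + (5/2)·R1
R3 → R3 - (2)·R1
R3 → R3 + (2)·R2
REF = 
  [    2,     2,    -3,     7]
  [    0,     1, -13/2,  37/2]
  [    0,     0,    -5,    15]

Back-substitution:
x₃ = 15 / (-5) = -3
x₂ = (37/2 - (-13/2)(-3)) / 1 = -1
x₁ = (7 - (2)(-1) - (-3)(-3)) / 2 = 0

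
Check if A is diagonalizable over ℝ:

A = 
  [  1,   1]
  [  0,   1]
No

tr(A) = 2, det(A) = 1
Characteristic polynomial: λ² - tr(A)λ + det(A) = λ² - 2λ + 1
λ² - 2λ + 1 = (λ - 1)²
Eigenvalues: 1, 1
λ=1: alg. mult. = 2, geom. mult. = 2 - rank(A - (1)I) = 2 - 1 = 1
Sum of geometric multiplicities = 1 < n = 2, so there aren't enough independent eigenvectors.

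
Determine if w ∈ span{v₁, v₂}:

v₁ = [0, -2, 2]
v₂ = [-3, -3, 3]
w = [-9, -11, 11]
Yes

Form the augmented matrix and row-reduce:
[v₁|v₂|w] = 
  [  0,  -3,  -9]
  [ -2,  -3, -11]
  [  2,   3,  11]
Swap R1 ↔ R2
R3 → R3 + (1)·R1
REF = 
  [ -2,  -3, -11]
  [  0,  -3,  -9]
  [  0,   0,   0]

No row of the form [0 0 | nonzero], so the system is consistent. Back-substitution gives c₁ = 1, c₂ = 3: w = (1)·v₁ + (3)·v₂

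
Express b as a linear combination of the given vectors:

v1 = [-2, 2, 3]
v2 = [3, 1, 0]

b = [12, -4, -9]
c1 = -3, c2 = 2

b = -3·v1 + 2·v2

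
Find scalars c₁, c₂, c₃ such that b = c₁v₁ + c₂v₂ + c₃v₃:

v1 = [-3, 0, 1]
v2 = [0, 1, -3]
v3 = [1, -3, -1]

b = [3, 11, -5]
c1 = -2, c2 = 2, c3 = -3

b = -2·v1 + 2·v2 + -3·v3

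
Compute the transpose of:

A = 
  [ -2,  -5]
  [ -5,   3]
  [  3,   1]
Aᵀ = 
  [ -2,  -5,   3]
  [ -5,   3,   1]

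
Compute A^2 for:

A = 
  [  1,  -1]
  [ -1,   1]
A² = A·A:
A²[1,1] = (1)(1) + (-1)(-1) = 2
A²[1,2] = (1)(-1) + (-1)(1) = -2
A²[2,1] = (-1)(1) + (1)(-1) = -2
A²[2,2] = (-1)(-1) + (1)(1) = 2
A² = 
  [  2,  -2]
  [ -2,   2]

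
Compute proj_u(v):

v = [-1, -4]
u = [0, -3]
v·u = (-1)(0) + (-4)(-3) = 12
u·u = (0)² + (-3)² = 9
proj_u(v) = (v·u / u·u) × u = (12/9) × u = (4/3) × u

proj_u(v) = [0, -4]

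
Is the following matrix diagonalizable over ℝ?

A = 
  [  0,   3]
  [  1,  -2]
Yes

tr(A) = -2, det(A) = -3
Characteristic polynomial: λ² - tr(A)λ + det(A) = λ² + 2λ - 3
λ² + 2λ - 3 = (λ + 3)(λ - 1)
Eigenvalues: 1, -3
λ=-3: alg. mult. = 1, geom. mult. = 2 - rank(A - (-3)I) = 2 - 1 = 1
λ=1: alg. mult. = 1, geom. mult. = 2 - rank(A - (1)I) = 2 - 1 = 1
Sum of geometric multiplicities equals n, so A has n independent eigenvectors.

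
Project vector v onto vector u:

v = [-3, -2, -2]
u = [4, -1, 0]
v·u = (-3)(4) + (-2)(-1) + (-2)(0) = -10
u·u = (4)² + (-1)² + (0)² = 17
proj_u(v) = (v·u / u·u) × u = (-10/17) × u

proj_u(v) = [-40/17, 10/17, 0]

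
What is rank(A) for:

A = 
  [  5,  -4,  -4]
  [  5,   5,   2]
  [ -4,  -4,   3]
Row reduce:
R2 → R2 - (1)·R1
R3 → R3 + (4/5)·R1
R3 → R3 + (4/5)·R2
REF = 
  [   5,   -4,   -4]
  [   0,    9,    6]
  [   0,    0, 23/5]
Pivot columns: 1, 2, 3 → 3 pivots.

rank(A) = 3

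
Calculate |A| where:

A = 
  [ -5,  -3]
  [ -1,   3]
For a 2×2 matrix, det = ad - bc = (-5)(3) - (-3)(-1) = -18

det(A) = -18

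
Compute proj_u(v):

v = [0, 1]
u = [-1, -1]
v·u = (0)(-1) + (1)(-1) = -1
u·u = (-1)² + (-1)² = 2
proj_u(v) = (v·u / u·u) × u = (-1/2) × u

proj_u(v) = [1/2, 1/2]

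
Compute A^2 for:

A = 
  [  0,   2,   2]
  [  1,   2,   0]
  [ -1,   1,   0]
A² = A·A:
A²[1,1] = (0)(0) + (2)(1) + (2)(-1) = 0
A²[1,2] = (0)(2) + (2)(2) + (2)(1) = 6
A²[1,3] = (0)(2) + (2)(0) + (2)(0) = 0
A²[2,1] = (1)(0) + (2)(1) + (0)(-1) = 2
A²[2,2] = (1)(2) + (2)(2) + (0)(1) = 6
A²[2,3] = (1)(2) + (2)(0) + (0)(0) = 2
A²[3,1] = (-1)(0) + (1)(1) + (0)(-1) = 1
A²[3,2] = (-1)(2) + (1)(2) + (0)(1) = 0
A²[3,3] = (-1)(2) + (1)(0) + (0)(0) = -2
A² = 
  [  0,   6,   0]
  [  2,   6,   2]
  [  1,   0,  -2]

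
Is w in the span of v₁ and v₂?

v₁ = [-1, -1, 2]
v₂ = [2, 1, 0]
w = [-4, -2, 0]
Yes

Form the augmented matrix and row-reduce:
[v₁|v₂|w] = 
  [ -1,   2,  -4]
  [ -1,   1,  -2]
  [  2,   0,   0]
R2 → R2 - (1)·R1
R3 → R3 + (2)·R1
R3 → R3 + (4)·R2
REF = 
  [ -1,   2,  -4]
  [  0,  -1,   2]
  [  0,   0,   0]

No row of the form [0 0 | nonzero], so the system is consistent. Back-substitution gives c₁ = 0, c₂ = -2: w = (0)·v₁ + (-2)·v₂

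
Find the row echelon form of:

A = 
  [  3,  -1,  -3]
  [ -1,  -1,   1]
Row operations:
R2 → R2 + (1/3)·R1

Resulting echelon form:
REF = 
  [   3,   -1,   -3]
  [   0, -4/3,    0]

Rank = 2 (number of non-zero pivot rows).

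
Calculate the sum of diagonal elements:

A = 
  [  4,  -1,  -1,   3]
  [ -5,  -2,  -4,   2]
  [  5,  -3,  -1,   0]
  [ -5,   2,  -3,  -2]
-1

tr(A) = 4 + -2 + -1 + -2 = -1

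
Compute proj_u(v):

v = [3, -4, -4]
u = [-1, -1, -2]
proj_u(v) = [-3/2, -3/2, -3]

v·u = (3)(-1) + (-4)(-1) + (-4)(-2) = 9
u·u = (-1)² + (-1)² + (-2)² = 6
proj_u(v) = (v·u / u·u) × u = (9/6) × u = (3/2) × u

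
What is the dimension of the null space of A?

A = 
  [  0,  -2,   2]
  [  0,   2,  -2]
nullity(A) = 2

Row reduce:
R2 → R2 + (1)·R1
REF = 
  [  0,  -2,   2]
  [  0,   0,   0]
Pivot columns: 2 → 1 pivot.
rank(A) = 1, so nullity(A) = 3 - 1 = 2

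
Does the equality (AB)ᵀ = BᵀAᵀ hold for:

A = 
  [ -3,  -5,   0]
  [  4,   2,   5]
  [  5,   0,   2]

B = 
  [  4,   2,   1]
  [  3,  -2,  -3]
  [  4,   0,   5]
Yes

(AB)ᵀ = 
  [-27,  42,  28]
  [  4,   4,  10]
  [ 12,  23,  15]

BᵀAᵀ = 
  [-27,  42,  28]
  [  4,   4,  10]
  [ 12,  23,  15]

Both sides are equal — this is the standard identity (AB)ᵀ = BᵀAᵀ, which holds for all A, B.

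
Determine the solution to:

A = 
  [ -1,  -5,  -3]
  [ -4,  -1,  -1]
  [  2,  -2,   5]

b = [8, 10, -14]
Row reduce the augmented matrix [A|b]:
R2 → R2 - (4)·R1
R3 → R3 + (2)·R1
R3 → R3 + (12/19)·R2
REF = 
  [     -1,      -5,      -3,       8]
  [      0,      19,      11,     -22]
  [      0,       0,  113/19, -226/19]

Back-substitution:
x₃ = (-226/19) / (113/19) = -2
x₂ = (-22 - (11)(-2)) / 19 = 0
x₁ = (8 - (-5)(0) - (-3)(-2)) / (-1) = -2

x = [-2, 0, -2]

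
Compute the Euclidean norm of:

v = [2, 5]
5.385

||v||₂ = √((2)² + (5)²) = √29 = 5.385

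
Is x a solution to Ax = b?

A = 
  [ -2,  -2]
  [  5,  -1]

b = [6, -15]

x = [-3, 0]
Yes

Ax = [6, -15] = b ✓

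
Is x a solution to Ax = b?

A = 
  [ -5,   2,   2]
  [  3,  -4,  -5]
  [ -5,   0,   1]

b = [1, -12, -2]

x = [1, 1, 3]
No

Ax = [3, -16, -2] ≠ b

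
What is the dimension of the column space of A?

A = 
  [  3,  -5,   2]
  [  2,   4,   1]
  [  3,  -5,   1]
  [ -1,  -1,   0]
Row reduce:
R2 → R2 - (2/3)·R1
R3 → R3 - (1)·R1
R4 → R4 + (1/3)·R1
R4 → R4 + (4/11)·R2
R4 → R4 + (6/11)·R3
REF = 
  [   3,   -5,    2]
  [   0, 22/3, -1/3]
  [   0,    0,   -1]
  [   0,    0,    0]
Pivot columns: 1, 2, 3 → 3 pivots.
dim(Col(A)) = number of pivot columns = 3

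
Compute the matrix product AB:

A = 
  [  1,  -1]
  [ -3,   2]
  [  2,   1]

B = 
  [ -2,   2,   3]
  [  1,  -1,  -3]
A is 3×2 and B is 2×3, so AB is 3×3. Each entry is (row of A)·(column of B):
AB[1,1] = (1)(-2) + (-1)(1) = -3
AB[1,2] = (1)(2) + (-1)(-1) = 3
AB[1,3] = (1)(3) + (-1)(-3) = 6
AB[2,1] = (-3)(-2) + (2)(1) = 8
AB[2,2] = (-3)(2) + (2)(-1) = -8
AB[2,3] = (-3)(3) + (2)(-3) = -15
AB[3,1] = (2)(-2) + (1)(1) = -3
AB[3,2] = (2)(2) + (1)(-1) = 3
AB[3,3] = (2)(3) + (1)(-3) = 3

AB = 
  [ -3,   3,   6]
  [  8,  -8, -15]
  [ -3,   3,   3]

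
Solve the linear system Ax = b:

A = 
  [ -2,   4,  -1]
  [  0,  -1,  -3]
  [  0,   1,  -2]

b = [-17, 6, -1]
x = [3, -3, -1]

Row reduce the augmented matrix [A|b]:
R3 → R3 + (1)·R2
REF = 
  [ -2,   4,  -1, -17]
  [  0,  -1,  -3,   6]
  [  0,   0,  -5,   5]

Back-substitution:
x₃ = 5 / (-5) = -1
x₂ = (6 - (-3)(-1)) / (-1) = -3
x₁ = (-17 - (4)(-3) - (-1)(-1)) / (-2) = 3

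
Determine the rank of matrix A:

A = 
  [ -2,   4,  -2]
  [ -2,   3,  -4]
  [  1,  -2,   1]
Row reduce:
R2 → R2 - (1)·R1
R3 → R3 + (1/2)·R1
REF = 
  [ -2,   4,  -2]
  [  0,  -1,  -2]
  [  0,   0,   0]
Pivot columns: 1, 2 → 2 pivots.

rank(A) = 2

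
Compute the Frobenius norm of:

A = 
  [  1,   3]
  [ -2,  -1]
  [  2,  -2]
||A||_F = 4.796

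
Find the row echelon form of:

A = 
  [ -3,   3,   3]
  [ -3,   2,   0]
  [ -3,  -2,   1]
Row operations:
R2 → R2 - (1)·R1
R3 → R3 - (1)·R1
R3 → R3 - (5)·R2

Resulting echelon form:
REF = 
  [ -3,   3,   3]
  [  0,  -1,  -3]
  [  0,   0,  13]

Rank = 3 (number of non-zero pivot rows).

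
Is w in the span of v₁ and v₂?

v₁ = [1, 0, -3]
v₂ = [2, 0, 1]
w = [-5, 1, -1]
No

Form the augmented matrix and row-reduce:
[v₁|v₂|w] = 
  [  1,   2,  -5]
  [  0,   0,   1]
  [ -3,   1,  -1]
R3 → R3 + (3)·R1
Swap R2 ↔ R3
REF = 
  [  1,   2,  -5]
  [  0,   7, -16]
  [  0,   0,   1]

Row 3 reads [0 0 | 1], i.e. 0 = 1, so the system is inconsistent and w ∉ span{v₁, v₂}.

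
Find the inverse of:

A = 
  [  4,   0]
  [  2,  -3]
det(A) = (4)(-3) - (0)(2) = -12
For a 2×2 matrix, A⁻¹ = (1/det(A)) · [[d, -b], [-c, a]]
    = (-1/12) · [[-3, 0], [-2, 4]]

A⁻¹ = 
  [ 1/4,    0]
  [ 1/6, -1/3]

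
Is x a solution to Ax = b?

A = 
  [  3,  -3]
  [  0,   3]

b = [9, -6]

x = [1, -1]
No

Ax = [6, -3] ≠ b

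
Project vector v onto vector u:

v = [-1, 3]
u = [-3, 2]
proj_u(v) = [-27/13, 18/13]

v·u = (-1)(-3) + (3)(2) = 9
u·u = (-3)² + (2)² = 13
proj_u(v) = (v·u / u·u) × u = (9/13) × u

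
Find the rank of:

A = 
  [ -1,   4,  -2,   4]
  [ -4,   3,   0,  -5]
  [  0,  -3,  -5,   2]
rank(A) = 3

Row reduce:
R2 → R2 - (4)·R1
R3 → R3 - (3/13)·R2
REF = 
  [    -1,      4,     -2,      4]
  [     0,    -13,      8,    -21]
  [     0,      0, -89/13,  89/13]
Pivot columns: 1, 2, 3 → 3 pivots.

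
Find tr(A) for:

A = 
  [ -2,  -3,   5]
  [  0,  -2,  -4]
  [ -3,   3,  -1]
-5

tr(A) = -2 + -2 + -1 = -5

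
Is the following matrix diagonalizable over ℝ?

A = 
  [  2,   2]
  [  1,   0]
Yes

tr(A) = 2, det(A) = -2
Characteristic polynomial: λ² - tr(A)λ + det(A) = λ² - 2λ - 2
λ² - 2λ - 2 = 0  ⇒  λ = (2 ± √((-2)² - 4·(-2)))/2 = (2 ± √(12))/2
  = 1 + √3,  1 - √3
Eigenvalues: 1 + √3, 1 - √3  (≈ 2.732, -0.7321)
The two irrational eigenvalues are distinct (simple), so each has alg. mult. = geom. mult. = 1.
Sum of geometric multiplicities equals n, so A has n independent eigenvectors.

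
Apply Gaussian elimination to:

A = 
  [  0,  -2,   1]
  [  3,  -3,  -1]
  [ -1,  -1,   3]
Row operations:
Swap R1 ↔ R2
R3 → R3 + (1/3)·R1
R3 → R3 - (1)·R2

Resulting echelon form:
REF = 
  [  3,  -3,  -1]
  [  0,  -2,   1]
  [  0,   0, 5/3]

Rank = 3 (number of non-zero pivot rows).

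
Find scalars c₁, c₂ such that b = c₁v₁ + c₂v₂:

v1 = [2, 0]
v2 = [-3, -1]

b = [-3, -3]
c1 = 3, c2 = 3

b = 3·v1 + 3·v2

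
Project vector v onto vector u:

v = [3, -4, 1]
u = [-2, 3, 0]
proj_u(v) = [36/13, -54/13, 0]

v·u = (3)(-2) + (-4)(3) + (1)(0) = -18
u·u = (-2)² + (3)² + (0)² = 13
proj_u(v) = (v·u / u·u) × u = (-18/13) × u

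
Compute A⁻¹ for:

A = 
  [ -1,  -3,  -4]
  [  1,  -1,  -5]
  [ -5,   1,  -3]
det(A) = (-1)·((-1)(-3) - (-5)(1)) - (-3)·((1)(-3) - (-5)(-5)) + (-4)·((1)(1) - (-1)(-5))
  = (-1)(8) - (-3)(-28) + (-4)(-4)
  = -76
det(A) = -76 ≠ 0, so A is invertible.

Cofactors Cᵢⱼ = (-1)ⁱ⁺ʲ·Mᵢⱼ:
C = 
  [  8,  28,  -4]
  [-13, -17,  16]
  [ 11,  -9,   4]

adj(A) = Cᵀ:
adj(A) = 
  [  8, -13,  11]
  [ 28, -17,  -9]
  [ -4,  16,   4]

A⁻¹ = (-1/76) · adj(A):
A⁻¹ = 
  [ -2/19,  13/76, -11/76]
  [ -7/19,  17/76,   9/76]
  [  1/19,  -4/19,  -1/19]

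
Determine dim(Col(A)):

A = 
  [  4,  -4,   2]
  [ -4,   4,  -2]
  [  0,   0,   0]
dim(Col(A)) = 1

Row reduce:
R2 → R2 + (1)·R1
REF = 
  [  4,  -4,   2]
  [  0,   0,   0]
  [  0,   0,   0]
Pivot columns: 1 → 1 pivot.
dim(Col(A)) = number of pivot columns = 1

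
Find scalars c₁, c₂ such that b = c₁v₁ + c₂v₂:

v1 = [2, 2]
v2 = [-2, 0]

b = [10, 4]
c1 = 2, c2 = -3

b = 2·v1 + -3·v2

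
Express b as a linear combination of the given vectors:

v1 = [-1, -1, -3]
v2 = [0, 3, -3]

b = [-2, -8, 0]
c1 = 2, c2 = -2

b = 2·v1 + -2·v2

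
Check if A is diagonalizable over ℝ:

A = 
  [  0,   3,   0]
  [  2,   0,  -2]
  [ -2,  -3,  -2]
Yes

Characteristic polynomial: det(λI - A) = λ³ + 2λ² - 12λ - 24
Testing integer divisors of the constant term: p(-2) = 0, so (λ + 2) is a factor:
p(λ) = (λ + 2)(λ² - 12)
λ² - 12 = 0  ⇒  λ = (0 ± √((0)² - 4·(-12)))/2 = (0 ± √(48))/2
  = 2√3,  -2√3
Eigenvalues: -2, 2√3, -2√3  (≈ -2, 3.464, -3.464)
The two irrational eigenvalues are distinct (simple), so each has alg. mult. = geom. mult. = 1.
λ=-2: alg. mult. = 1, geom. mult. = 3 - rank(A - (-2)I) = 3 - 2 = 1
Sum of geometric multiplicities equals n, so A has n independent eigenvectors.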